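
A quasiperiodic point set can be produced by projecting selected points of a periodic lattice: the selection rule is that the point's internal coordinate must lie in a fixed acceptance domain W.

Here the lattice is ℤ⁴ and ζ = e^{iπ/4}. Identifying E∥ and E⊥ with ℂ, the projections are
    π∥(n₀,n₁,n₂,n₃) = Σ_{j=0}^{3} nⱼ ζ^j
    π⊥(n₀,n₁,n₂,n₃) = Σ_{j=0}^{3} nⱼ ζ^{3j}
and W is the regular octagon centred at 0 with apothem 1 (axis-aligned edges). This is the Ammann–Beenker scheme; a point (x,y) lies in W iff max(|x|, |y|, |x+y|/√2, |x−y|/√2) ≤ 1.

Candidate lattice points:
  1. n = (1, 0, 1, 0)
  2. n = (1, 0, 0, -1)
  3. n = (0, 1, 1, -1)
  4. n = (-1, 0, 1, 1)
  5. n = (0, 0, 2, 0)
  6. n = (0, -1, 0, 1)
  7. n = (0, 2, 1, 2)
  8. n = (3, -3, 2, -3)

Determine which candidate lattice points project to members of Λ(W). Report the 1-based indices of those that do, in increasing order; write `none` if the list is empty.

2, 4

Internal map: ζ^{3j} for j=0..3 gives (1,0), (−√2/2,√2/2), (0,−1), (√2/2,√2/2).
candidate 1: n = (1, 0, 1, 0) → π⊥ ≈ (+1.0000, -1.0000); max(|x|,|y|,|x±y|/√2) = 1.4142 > 1 ⇒ ∉ W
candidate 2: n = (1, 0, 0, -1) → π⊥ ≈ (+0.2929, -0.7071); max(|x|,|y|,|x±y|/√2) = 0.7071 ≤ 1 ⇒ ∈ W
candidate 3: n = (0, 1, 1, -1) → π⊥ ≈ (-1.4142, -1.0000); max(|x|,|y|,|x±y|/√2) = 1.7071 > 1 ⇒ ∉ W
candidate 4: n = (-1, 0, 1, 1) → π⊥ ≈ (-0.2929, -0.2929); max(|x|,|y|,|x±y|/√2) = 0.4142 ≤ 1 ⇒ ∈ W
candidate 5: n = (0, 0, 2, 0) → π⊥ ≈ (+0.0000, -2.0000); max(|x|,|y|,|x±y|/√2) = 2.0000 > 1 ⇒ ∉ W
candidate 6: n = (0, -1, 0, 1) → π⊥ ≈ (+1.4142, +0.0000); max(|x|,|y|,|x±y|/√2) = 1.4142 > 1 ⇒ ∉ W
candidate 7: n = (0, 2, 1, 2) → π⊥ ≈ (+0.0000, +1.8284); max(|x|,|y|,|x±y|/√2) = 1.8284 > 1 ⇒ ∉ W
candidate 8: n = (3, -3, 2, -3) → π⊥ ≈ (+3.0000, -6.2426); max(|x|,|y|,|x±y|/√2) = 6.5355 > 1 ⇒ ∉ W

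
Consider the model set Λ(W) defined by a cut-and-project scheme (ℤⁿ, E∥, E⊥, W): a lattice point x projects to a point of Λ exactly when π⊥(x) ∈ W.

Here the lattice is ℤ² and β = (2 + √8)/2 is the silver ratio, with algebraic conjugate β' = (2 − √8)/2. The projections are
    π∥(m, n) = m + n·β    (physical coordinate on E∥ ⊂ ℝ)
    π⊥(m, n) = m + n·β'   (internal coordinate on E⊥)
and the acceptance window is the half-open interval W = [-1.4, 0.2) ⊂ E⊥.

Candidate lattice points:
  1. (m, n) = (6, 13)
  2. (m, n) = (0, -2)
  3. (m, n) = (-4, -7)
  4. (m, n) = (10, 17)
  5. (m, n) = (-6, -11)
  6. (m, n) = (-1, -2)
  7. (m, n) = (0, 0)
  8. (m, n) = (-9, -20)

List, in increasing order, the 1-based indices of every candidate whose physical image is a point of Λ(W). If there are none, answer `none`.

Compute β' = (2−√8)/2 = -0.41421, so π⊥(m,n) = m -0.41421·n.
[1] lift (6,13): star map gives 0.61522; window check -1.4 ≤ 0.61522 < 0.2 is false → out
[2] lift (0,-2): star map gives 0.82843; window check -1.4 ≤ 0.82843 < 0.2 is false → out
[3] lift (-4,-7): star map gives -1.10051; window check -1.4 ≤ -1.10051 < 0.2 is true → IN Λ
[4] lift (10,17): star map gives 2.95837; window check -1.4 ≤ 2.95837 < 0.2 is false → out
[5] lift (-6,-11): star map gives -1.44365; window check -1.4 ≤ -1.44365 < 0.2 is false → out
[6] lift (-1,-2): star map gives -0.17157; window check -1.4 ≤ -0.17157 < 0.2 is true → IN Λ
[7] lift (0,0): star map gives 0.00000; window check -1.4 ≤ 0.00000 < 0.2 is true → IN Λ
[8] lift (-9,-20): star map gives -0.71573; window check -1.4 ≤ -0.71573 < 0.2 is true → IN Λ

3, 6, 7, 8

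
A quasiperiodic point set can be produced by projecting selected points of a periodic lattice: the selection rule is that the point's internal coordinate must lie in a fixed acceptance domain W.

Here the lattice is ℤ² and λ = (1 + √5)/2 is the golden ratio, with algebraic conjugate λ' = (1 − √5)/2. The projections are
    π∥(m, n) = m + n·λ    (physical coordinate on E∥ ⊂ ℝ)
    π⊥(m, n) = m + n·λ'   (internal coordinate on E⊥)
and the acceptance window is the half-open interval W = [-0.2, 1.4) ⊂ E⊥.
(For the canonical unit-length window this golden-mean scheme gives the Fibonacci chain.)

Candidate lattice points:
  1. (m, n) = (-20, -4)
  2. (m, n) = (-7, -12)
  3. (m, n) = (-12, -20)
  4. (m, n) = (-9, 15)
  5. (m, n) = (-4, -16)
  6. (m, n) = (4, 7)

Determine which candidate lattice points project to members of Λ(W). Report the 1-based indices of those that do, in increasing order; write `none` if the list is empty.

Compute λ' = (1−√5)/2 = -0.618034, so π⊥(m,n) = m -0.618034·n.
#1 (-20,-4): internal coord -20 + (-4)·λ' = -17.527864; -17.527864 ∉ [-0.2, 1.4) → out
#2 (-7,-12): internal coord -7 + (-12)·λ' = +0.416408; +0.416408 ∈ [-0.2, 1.4) → IN Λ
#3 (-12,-20): internal coord -12 + (-20)·λ' = +0.360680; +0.360680 ∈ [-0.2, 1.4) → IN Λ
#4 (-9,15): internal coord -9 + (15)·λ' = -18.270510; -18.270510 ∉ [-0.2, 1.4) → out
#5 (-4,-16): internal coord -4 + (-16)·λ' = +5.888544; +5.888544 ∉ [-0.2, 1.4) → out
#6 (4,7): internal coord 4 + (7)·λ' = -0.326238; -0.326238 ∉ [-0.2, 1.4) → out

2, 3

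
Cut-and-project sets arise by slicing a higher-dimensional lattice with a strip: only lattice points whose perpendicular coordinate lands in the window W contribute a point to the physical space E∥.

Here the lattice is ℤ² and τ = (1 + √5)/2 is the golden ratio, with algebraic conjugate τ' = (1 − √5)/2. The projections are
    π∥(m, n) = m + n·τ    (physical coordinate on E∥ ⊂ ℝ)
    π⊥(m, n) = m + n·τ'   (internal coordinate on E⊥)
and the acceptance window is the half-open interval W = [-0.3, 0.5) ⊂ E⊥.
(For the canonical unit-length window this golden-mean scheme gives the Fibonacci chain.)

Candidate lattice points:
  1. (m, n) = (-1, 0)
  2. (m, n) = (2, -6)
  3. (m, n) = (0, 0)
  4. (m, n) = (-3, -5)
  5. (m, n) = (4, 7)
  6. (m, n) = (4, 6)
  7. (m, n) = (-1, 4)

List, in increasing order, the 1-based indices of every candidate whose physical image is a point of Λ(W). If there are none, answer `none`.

Numerically τ ≈ 1.6180 and τ' = −1/τ ≈ -0.6180.
candidate 1: (m,n)=(-1,0) → π∥ = -1+0·τ ≈ -1.0000, π⊥ = -1+0·τ' ≈ -1.0000 ∉ [-0.3, 0.5) ⇒ out
candidate 2: (m,n)=(2,-6) → π∥ = 2-6·τ ≈ -7.7082, π⊥ = 2-6·τ' ≈ 5.7082 ∉ [-0.3, 0.5) ⇒ out
candidate 3: (m,n)=(0,0) → π∥ = 0+0·τ ≈ 0.0000, π⊥ = 0+0·τ' ≈ 0.0000 ∈ [-0.3, 0.5) ⇒ IN Λ
candidate 4: (m,n)=(-3,-5) → π∥ = -3-5·τ ≈ -11.0902, π⊥ = -3-5·τ' ≈ 0.0902 ∈ [-0.3, 0.5) ⇒ IN Λ
candidate 5: (m,n)=(4,7) → π∥ = 4+7·τ ≈ 15.3262, π⊥ = 4+7·τ' ≈ -0.3262 ∉ [-0.3, 0.5) ⇒ out
candidate 6: (m,n)=(4,6) → π∥ = 4+6·τ ≈ 13.7082, π⊥ = 4+6·τ' ≈ 0.2918 ∈ [-0.3, 0.5) ⇒ IN Λ
candidate 7: (m,n)=(-1,4) → π∥ = -1+4·τ ≈ 5.4721, π⊥ = -1+4·τ' ≈ -3.4721 ∉ [-0.3, 0.5) ⇒ out

3, 4, 6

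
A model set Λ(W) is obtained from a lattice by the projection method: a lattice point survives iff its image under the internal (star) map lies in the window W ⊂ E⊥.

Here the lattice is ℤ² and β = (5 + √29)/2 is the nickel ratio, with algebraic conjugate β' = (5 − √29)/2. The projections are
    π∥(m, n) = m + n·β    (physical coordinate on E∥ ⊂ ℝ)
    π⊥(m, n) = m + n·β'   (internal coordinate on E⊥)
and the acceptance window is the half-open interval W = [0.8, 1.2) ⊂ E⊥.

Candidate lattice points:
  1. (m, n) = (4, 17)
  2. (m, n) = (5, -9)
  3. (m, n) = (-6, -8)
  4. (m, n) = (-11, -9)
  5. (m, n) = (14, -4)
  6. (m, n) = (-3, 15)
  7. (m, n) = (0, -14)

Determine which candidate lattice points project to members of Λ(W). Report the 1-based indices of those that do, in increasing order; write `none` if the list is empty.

none

β' = (5−√29)/2 ≈ -0.192582.
#1 (4,17): internal coord 4 + (17)·β' = +0.726099; +0.726099 ∉ [0.8, 1.2) → out
#2 (5,-9): internal coord 5 + (-9)·β' = +6.733242; +6.733242 ∉ [0.8, 1.2) → out
#3 (-6,-8): internal coord -6 + (-8)·β' = -4.459341; -4.459341 ∉ [0.8, 1.2) → out
#4 (-11,-9): internal coord -11 + (-9)·β' = -9.266758; -9.266758 ∉ [0.8, 1.2) → out
#5 (14,-4): internal coord 14 + (-4)·β' = +14.770330; +14.770330 ∉ [0.8, 1.2) → out
#6 (-3,15): internal coord -3 + (15)·β' = -5.888736; -5.888736 ∉ [0.8, 1.2) → out
#7 (0,-14): internal coord 0 + (-14)·β' = +2.696154; +2.696154 ∉ [0.8, 1.2) → out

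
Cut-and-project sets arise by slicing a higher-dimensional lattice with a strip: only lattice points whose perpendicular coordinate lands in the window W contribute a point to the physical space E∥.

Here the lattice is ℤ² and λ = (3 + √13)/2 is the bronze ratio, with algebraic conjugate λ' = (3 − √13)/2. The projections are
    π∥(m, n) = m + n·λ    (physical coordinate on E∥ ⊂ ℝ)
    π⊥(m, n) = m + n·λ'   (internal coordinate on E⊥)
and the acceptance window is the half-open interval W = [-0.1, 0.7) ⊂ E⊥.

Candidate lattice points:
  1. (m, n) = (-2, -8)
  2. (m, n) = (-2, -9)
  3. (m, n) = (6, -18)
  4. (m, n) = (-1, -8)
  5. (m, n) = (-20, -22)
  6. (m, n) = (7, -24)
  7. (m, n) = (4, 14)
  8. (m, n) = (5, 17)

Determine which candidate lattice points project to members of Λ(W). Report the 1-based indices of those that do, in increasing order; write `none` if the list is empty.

1

Numerically λ ≈ 3.3028 and λ' = −1/λ ≈ -0.3028.
candidate 1: (m,n)=(-2,-8) → π∥ = -2-8·λ ≈ -28.4222, π⊥ = -2-8·λ' ≈ 0.4222 ∈ [-0.1, 0.7) ⇒ IN Λ
candidate 2: (m,n)=(-2,-9) → π∥ = -2-9·λ ≈ -31.7250, π⊥ = -2-9·λ' ≈ 0.7250 ∉ [-0.1, 0.7) ⇒ out
candidate 3: (m,n)=(6,-18) → π∥ = 6-18·λ ≈ -53.4500, π⊥ = 6-18·λ' ≈ 11.4500 ∉ [-0.1, 0.7) ⇒ out
candidate 4: (m,n)=(-1,-8) → π∥ = -1-8·λ ≈ -27.4222, π⊥ = -1-8·λ' ≈ 1.4222 ∉ [-0.1, 0.7) ⇒ out
candidate 5: (m,n)=(-20,-22) → π∥ = -20-22·λ ≈ -92.6611, π⊥ = -20-22·λ' ≈ -13.3389 ∉ [-0.1, 0.7) ⇒ out
candidate 6: (m,n)=(7,-24) → π∥ = 7-24·λ ≈ -72.2666, π⊥ = 7-24·λ' ≈ 14.2666 ∉ [-0.1, 0.7) ⇒ out
candidate 7: (m,n)=(4,14) → π∥ = 4+14·λ ≈ 50.2389, π⊥ = 4+14·λ' ≈ -0.2389 ∉ [-0.1, 0.7) ⇒ out
candidate 8: (m,n)=(5,17) → π∥ = 5+17·λ ≈ 61.1472, π⊥ = 5+17·λ' ≈ -0.1472 ∉ [-0.1, 0.7) ⇒ out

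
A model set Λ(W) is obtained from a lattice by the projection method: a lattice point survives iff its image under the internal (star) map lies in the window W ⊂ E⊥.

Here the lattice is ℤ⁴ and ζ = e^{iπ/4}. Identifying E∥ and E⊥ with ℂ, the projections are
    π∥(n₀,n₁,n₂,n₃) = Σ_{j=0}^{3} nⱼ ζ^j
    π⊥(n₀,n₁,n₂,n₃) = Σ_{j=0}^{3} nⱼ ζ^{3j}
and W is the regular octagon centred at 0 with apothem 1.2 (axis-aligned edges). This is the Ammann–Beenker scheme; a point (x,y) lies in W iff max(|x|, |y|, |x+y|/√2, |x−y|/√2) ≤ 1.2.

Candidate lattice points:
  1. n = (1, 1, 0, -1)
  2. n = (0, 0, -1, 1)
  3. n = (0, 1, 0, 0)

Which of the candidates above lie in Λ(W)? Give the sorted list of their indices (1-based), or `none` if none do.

1, 3

With ζ = e^{iπ/4} the internal vectors are ζ^0,ζ^3,ζ^6,ζ^9.
candidate 1: n = (1, 1, 0, -1) → π⊥ ≈ (-0.41421, +0.00000); max(|x|,|y|,|x±y|/√2) = 0.41421 ≤ 1.2 ⇒ ∈ W
candidate 2: n = (0, 0, -1, 1) → π⊥ ≈ (+0.70711, +1.70711); max(|x|,|y|,|x±y|/√2) = 1.70711 > 1.2 ⇒ ∉ W
candidate 3: n = (0, 1, 0, 0) → π⊥ ≈ (-0.70711, +0.70711); max(|x|,|y|,|x±y|/√2) = 1.00000 ≤ 1.2 ⇒ ∈ W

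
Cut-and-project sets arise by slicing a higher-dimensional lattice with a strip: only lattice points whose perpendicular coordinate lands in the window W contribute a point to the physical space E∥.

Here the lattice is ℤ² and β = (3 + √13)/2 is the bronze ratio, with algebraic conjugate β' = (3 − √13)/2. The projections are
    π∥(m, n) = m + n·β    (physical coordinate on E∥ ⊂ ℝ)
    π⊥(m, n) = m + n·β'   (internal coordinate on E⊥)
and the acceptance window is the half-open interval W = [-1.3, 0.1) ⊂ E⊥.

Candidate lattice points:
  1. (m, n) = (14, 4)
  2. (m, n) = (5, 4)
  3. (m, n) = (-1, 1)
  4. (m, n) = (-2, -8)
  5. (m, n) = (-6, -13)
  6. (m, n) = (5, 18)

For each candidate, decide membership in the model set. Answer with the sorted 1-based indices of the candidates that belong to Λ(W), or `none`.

Numerically β ≈ 3.30278 and β' = −1/β ≈ -0.30278.
#1 (14,4): internal coord 14 + (4)·β' = +12.78890; +12.78890 ∉ [-1.3, 0.1) → out
#2 (5,4): internal coord 5 + (4)·β' = +3.78890; +3.78890 ∉ [-1.3, 0.1) → out
#3 (-1,1): internal coord -1 + (1)·β' = -1.30278; -1.30278 ∉ [-1.3, 0.1) → out
#4 (-2,-8): internal coord -2 + (-8)·β' = +0.42221; +0.42221 ∉ [-1.3, 0.1) → out
#5 (-6,-13): internal coord -6 + (-13)·β' = -2.06392; -2.06392 ∉ [-1.3, 0.1) → out
#6 (5,18): internal coord 5 + (18)·β' = -0.44996; -0.44996 ∈ [-1.3, 0.1) → IN Λ

6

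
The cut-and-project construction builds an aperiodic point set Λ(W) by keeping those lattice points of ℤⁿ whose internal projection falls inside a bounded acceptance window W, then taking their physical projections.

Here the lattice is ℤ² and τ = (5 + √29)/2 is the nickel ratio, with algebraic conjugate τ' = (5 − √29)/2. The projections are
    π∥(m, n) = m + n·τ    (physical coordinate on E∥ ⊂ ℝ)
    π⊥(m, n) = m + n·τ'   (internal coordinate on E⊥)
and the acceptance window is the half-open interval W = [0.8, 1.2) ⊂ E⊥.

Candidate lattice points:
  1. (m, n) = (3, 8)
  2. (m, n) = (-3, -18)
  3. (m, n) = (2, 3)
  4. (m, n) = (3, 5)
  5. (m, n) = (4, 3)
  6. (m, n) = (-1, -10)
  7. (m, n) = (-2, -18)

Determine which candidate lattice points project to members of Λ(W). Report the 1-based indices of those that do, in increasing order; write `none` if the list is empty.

6

τ' = (5−√29)/2 ≈ -0.19258.
#1 (3,8): internal coord 3 + (8)·τ' = +1.45934; +1.45934 ∉ [0.8, 1.2) → out
#2 (-3,-18): internal coord -3 + (-18)·τ' = +0.46648; +0.46648 ∉ [0.8, 1.2) → out
#3 (2,3): internal coord 2 + (3)·τ' = +1.42225; +1.42225 ∉ [0.8, 1.2) → out
#4 (3,5): internal coord 3 + (5)·τ' = +2.03709; +2.03709 ∉ [0.8, 1.2) → out
#5 (4,3): internal coord 4 + (3)·τ' = +3.42225; +3.42225 ∉ [0.8, 1.2) → out
#6 (-1,-10): internal coord -1 + (-10)·τ' = +0.92582; +0.92582 ∈ [0.8, 1.2) → IN Λ
#7 (-2,-18): internal coord -2 + (-18)·τ' = +1.46648; +1.46648 ∉ [0.8, 1.2) → out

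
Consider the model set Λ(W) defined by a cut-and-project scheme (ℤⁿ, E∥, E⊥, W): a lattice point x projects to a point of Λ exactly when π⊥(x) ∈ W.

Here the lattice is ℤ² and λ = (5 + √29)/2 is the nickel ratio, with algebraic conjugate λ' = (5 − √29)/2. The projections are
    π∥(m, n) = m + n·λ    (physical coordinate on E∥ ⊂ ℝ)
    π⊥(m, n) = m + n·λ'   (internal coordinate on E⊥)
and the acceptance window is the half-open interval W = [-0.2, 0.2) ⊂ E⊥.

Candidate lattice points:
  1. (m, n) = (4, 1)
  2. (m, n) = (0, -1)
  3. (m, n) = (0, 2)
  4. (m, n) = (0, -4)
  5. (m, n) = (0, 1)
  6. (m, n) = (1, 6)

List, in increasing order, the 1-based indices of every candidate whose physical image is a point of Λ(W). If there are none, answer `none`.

2, 5, 6

λ' = (5−√29)/2 ≈ -0.1926.
#1 (4,1): internal coord 4 + (1)·λ' = +3.8074; +3.8074 ∉ [-0.2, 0.2) → out
#2 (0,-1): internal coord 0 + (-1)·λ' = +0.1926; +0.1926 ∈ [-0.2, 0.2) → IN Λ
#3 (0,2): internal coord 0 + (2)·λ' = -0.3852; -0.3852 ∉ [-0.2, 0.2) → out
#4 (0,-4): internal coord 0 + (-4)·λ' = +0.7703; +0.7703 ∉ [-0.2, 0.2) → out
#5 (0,1): internal coord 0 + (1)·λ' = -0.1926; -0.1926 ∈ [-0.2, 0.2) → IN Λ
#6 (1,6): internal coord 1 + (6)·λ' = -0.1555; -0.1555 ∈ [-0.2, 0.2) → IN Λ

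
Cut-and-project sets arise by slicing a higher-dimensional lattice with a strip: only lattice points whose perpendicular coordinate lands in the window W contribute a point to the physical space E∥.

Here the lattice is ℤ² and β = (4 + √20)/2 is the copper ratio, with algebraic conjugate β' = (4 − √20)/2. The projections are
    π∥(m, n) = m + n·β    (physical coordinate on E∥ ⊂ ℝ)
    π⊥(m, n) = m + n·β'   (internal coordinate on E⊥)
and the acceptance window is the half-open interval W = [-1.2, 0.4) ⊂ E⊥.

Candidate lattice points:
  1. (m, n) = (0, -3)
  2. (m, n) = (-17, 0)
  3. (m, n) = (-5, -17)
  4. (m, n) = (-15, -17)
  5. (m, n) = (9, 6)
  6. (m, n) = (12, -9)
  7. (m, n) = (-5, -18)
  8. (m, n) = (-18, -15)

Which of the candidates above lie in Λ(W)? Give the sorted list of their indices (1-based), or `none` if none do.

β' = (4−√20)/2 ≈ -0.236068.
[1] lift (0,-3): star map gives 0.708204; window check -1.2 ≤ 0.708204 < 0.4 is false → out
[2] lift (-17,0): star map gives -17.000000; window check -1.2 ≤ -17.000000 < 0.4 is false → out
[3] lift (-5,-17): star map gives -0.986844; window check -1.2 ≤ -0.986844 < 0.4 is true → IN Λ
[4] lift (-15,-17): star map gives -10.986844; window check -1.2 ≤ -10.986844 < 0.4 is false → out
[5] lift (9,6): star map gives 7.583592; window check -1.2 ≤ 7.583592 < 0.4 is false → out
[6] lift (12,-9): star map gives 14.124612; window check -1.2 ≤ 14.124612 < 0.4 is false → out
[7] lift (-5,-18): star map gives -0.750776; window check -1.2 ≤ -0.750776 < 0.4 is true → IN Λ
[8] lift (-18,-15): star map gives -14.458980; window check -1.2 ≤ -14.458980 < 0.4 is false → out

3, 7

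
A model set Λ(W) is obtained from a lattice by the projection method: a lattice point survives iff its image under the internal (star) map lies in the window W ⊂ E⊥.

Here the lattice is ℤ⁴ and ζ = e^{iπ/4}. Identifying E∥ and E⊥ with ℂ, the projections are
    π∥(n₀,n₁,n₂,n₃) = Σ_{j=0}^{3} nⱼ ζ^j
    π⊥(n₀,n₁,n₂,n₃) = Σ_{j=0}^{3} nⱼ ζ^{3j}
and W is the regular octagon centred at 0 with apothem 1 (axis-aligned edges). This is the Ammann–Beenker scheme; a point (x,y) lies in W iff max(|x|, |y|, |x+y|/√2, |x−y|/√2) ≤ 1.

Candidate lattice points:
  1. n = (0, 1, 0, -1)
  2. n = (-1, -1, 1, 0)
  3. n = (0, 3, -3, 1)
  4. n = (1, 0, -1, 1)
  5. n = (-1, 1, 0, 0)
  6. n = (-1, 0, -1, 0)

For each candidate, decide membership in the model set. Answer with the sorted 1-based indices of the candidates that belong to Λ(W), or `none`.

With ζ = e^{iπ/4} the internal vectors are ζ^0,ζ^3,ζ^6,ζ^9.
#1 (0, 1, 0, -1): internal (-1.41421, 0.00000); octagon support 1.41421 vs apothem 1 → ∉ W
#2 (-1, -1, 1, 0): internal (-0.29289, -1.70711); octagon support 1.70711 vs apothem 1 → ∉ W
#3 (0, 3, -3, 1): internal (-1.41421, 5.82843); octagon support 5.82843 vs apothem 1 → ∉ W
#4 (1, 0, -1, 1): internal (1.70711, 1.70711); octagon support 2.41421 vs apothem 1 → ∉ W
#5 (-1, 1, 0, 0): internal (-1.70711, 0.70711); octagon support 1.70711 vs apothem 1 → ∉ W
#6 (-1, 0, -1, 0): internal (-1.00000, 1.00000); octagon support 1.41421 vs apothem 1 → ∉ W

none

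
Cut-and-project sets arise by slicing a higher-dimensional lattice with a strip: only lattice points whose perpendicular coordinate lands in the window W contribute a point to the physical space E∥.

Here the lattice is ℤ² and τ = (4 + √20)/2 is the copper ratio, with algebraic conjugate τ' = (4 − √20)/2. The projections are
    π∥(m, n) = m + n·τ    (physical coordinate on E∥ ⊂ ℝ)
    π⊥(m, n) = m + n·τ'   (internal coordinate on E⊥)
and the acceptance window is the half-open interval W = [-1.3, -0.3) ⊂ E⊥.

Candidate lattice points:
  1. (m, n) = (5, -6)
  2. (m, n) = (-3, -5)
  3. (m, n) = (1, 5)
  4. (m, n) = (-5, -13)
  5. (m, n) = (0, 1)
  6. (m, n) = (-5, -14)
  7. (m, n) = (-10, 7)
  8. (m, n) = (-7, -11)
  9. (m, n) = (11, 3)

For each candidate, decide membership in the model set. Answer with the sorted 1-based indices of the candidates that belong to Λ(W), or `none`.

none

Compute τ' = (4−√20)/2 = -0.236068, so π⊥(m,n) = m -0.236068·n.
#1 (5,-6): internal coord 5 + (-6)·τ' = +6.416408; +6.416408 ∉ [-1.3, -0.3) → out
#2 (-3,-5): internal coord -3 + (-5)·τ' = -1.819660; -1.819660 ∉ [-1.3, -0.3) → out
#3 (1,5): internal coord 1 + (5)·τ' = -0.180340; -0.180340 ∉ [-1.3, -0.3) → out
#4 (-5,-13): internal coord -5 + (-13)·τ' = -1.931116; -1.931116 ∉ [-1.3, -0.3) → out
#5 (0,1): internal coord 0 + (1)·τ' = -0.236068; -0.236068 ∉ [-1.3, -0.3) → out
#6 (-5,-14): internal coord -5 + (-14)·τ' = -1.695048; -1.695048 ∉ [-1.3, -0.3) → out
#7 (-10,7): internal coord -10 + (7)·τ' = -11.652476; -11.652476 ∉ [-1.3, -0.3) → out
#8 (-7,-11): internal coord -7 + (-11)·τ' = -4.403252; -4.403252 ∉ [-1.3, -0.3) → out
#9 (11,3): internal coord 11 + (3)·τ' = +10.291796; +10.291796 ∉ [-1.3, -0.3) → out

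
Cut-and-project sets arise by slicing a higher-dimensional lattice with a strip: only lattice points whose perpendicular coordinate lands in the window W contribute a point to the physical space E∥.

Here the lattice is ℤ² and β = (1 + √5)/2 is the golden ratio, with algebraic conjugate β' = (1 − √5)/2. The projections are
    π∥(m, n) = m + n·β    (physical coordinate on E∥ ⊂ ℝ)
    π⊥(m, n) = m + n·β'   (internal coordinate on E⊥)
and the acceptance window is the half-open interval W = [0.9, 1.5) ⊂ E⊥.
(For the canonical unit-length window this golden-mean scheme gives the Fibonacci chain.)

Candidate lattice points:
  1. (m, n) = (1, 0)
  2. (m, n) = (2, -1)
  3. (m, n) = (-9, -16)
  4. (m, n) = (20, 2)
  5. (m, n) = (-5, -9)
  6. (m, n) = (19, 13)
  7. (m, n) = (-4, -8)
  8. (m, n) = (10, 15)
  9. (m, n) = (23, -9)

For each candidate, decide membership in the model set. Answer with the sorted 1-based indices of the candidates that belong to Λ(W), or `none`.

Compute β' = (1−√5)/2 = -0.6180, so π⊥(m,n) = m -0.6180·n.
candidate 1: (m,n)=(1,0) → π∥ = 1+0·β ≈ 1.0000, π⊥ = 1+0·β' ≈ 1.0000 ∈ [0.9, 1.5) ⇒ IN Λ
candidate 2: (m,n)=(2,-1) → π∥ = 2-1·β ≈ 0.3820, π⊥ = 2-1·β' ≈ 2.6180 ∉ [0.9, 1.5) ⇒ out
candidate 3: (m,n)=(-9,-16) → π∥ = -9-16·β ≈ -34.8885, π⊥ = -9-16·β' ≈ 0.8885 ∉ [0.9, 1.5) ⇒ out
candidate 4: (m,n)=(20,2) → π∥ = 20+2·β ≈ 23.2361, π⊥ = 20+2·β' ≈ 18.7639 ∉ [0.9, 1.5) ⇒ out
candidate 5: (m,n)=(-5,-9) → π∥ = -5-9·β ≈ -19.5623, π⊥ = -5-9·β' ≈ 0.5623 ∉ [0.9, 1.5) ⇒ out
candidate 6: (m,n)=(19,13) → π∥ = 19+13·β ≈ 40.0344, π⊥ = 19+13·β' ≈ 10.9656 ∉ [0.9, 1.5) ⇒ out
candidate 7: (m,n)=(-4,-8) → π∥ = -4-8·β ≈ -16.9443, π⊥ = -4-8·β' ≈ 0.9443 ∈ [0.9, 1.5) ⇒ IN Λ
candidate 8: (m,n)=(10,15) → π∥ = 10+15·β ≈ 34.2705, π⊥ = 10+15·β' ≈ 0.7295 ∉ [0.9, 1.5) ⇒ out
candidate 9: (m,n)=(23,-9) → π∥ = 23-9·β ≈ 8.4377, π⊥ = 23-9·β' ≈ 28.5623 ∉ [0.9, 1.5) ⇒ out

1, 7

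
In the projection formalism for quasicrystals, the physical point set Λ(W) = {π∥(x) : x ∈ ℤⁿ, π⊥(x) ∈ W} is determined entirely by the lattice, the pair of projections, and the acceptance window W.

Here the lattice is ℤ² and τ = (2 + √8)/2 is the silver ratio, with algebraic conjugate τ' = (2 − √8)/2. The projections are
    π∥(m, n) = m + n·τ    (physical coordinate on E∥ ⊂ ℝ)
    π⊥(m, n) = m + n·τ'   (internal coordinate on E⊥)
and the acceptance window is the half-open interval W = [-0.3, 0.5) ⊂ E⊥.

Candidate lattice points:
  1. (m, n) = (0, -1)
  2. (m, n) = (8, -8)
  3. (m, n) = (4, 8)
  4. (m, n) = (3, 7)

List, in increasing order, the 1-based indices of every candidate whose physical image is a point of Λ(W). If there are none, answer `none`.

1, 4

Compute τ' = (2−√8)/2 = -0.41421, so π⊥(m,n) = m -0.41421·n.
candidate 1: (m,n)=(0,-1) → π∥ = 0-1·τ ≈ -2.41421, π⊥ = 0-1·τ' ≈ 0.41421 ∈ [-0.3, 0.5) ⇒ IN Λ
candidate 2: (m,n)=(8,-8) → π∥ = 8-8·τ ≈ -11.31371, π⊥ = 8-8·τ' ≈ 11.31371 ∉ [-0.3, 0.5) ⇒ out
candidate 3: (m,n)=(4,8) → π∥ = 4+8·τ ≈ 23.31371, π⊥ = 4+8·τ' ≈ 0.68629 ∉ [-0.3, 0.5) ⇒ out
candidate 4: (m,n)=(3,7) → π∥ = 3+7·τ ≈ 19.89949, π⊥ = 3+7·τ' ≈ 0.10051 ∈ [-0.3, 0.5) ⇒ IN Λ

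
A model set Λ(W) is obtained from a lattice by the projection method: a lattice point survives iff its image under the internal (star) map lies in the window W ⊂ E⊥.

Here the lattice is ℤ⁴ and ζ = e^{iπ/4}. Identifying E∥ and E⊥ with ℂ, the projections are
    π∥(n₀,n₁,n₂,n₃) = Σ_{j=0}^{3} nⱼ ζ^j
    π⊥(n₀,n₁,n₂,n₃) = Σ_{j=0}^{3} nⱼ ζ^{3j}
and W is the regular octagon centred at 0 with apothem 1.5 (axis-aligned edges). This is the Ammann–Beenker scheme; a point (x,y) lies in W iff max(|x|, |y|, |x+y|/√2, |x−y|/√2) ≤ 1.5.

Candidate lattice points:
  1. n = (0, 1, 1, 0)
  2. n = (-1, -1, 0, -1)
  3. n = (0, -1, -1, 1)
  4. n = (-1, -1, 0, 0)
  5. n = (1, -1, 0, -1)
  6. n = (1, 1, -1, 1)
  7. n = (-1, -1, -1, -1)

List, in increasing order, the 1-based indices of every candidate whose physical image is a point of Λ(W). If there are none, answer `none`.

π⊥(n) = n₀ + n₁ζ³ + n₂ζ⁶ + n₃ζ⁹ where ζ = e^{iπ/4}.
candidate 1: n = (0, 1, 1, 0) → π⊥ ≈ (-0.7071, -0.2929); max(|x|,|y|,|x±y|/√2) = 0.7071 ≤ 1.5 ⇒ ∈ W
candidate 2: n = (-1, -1, 0, -1) → π⊥ ≈ (-1.0000, -1.4142); max(|x|,|y|,|x±y|/√2) = 1.7071 > 1.5 ⇒ ∉ W
candidate 3: n = (0, -1, -1, 1) → π⊥ ≈ (+1.4142, +1.0000); max(|x|,|y|,|x±y|/√2) = 1.7071 > 1.5 ⇒ ∉ W
candidate 4: n = (-1, -1, 0, 0) → π⊥ ≈ (-0.2929, -0.7071); max(|x|,|y|,|x±y|/√2) = 0.7071 ≤ 1.5 ⇒ ∈ W
candidate 5: n = (1, -1, 0, -1) → π⊥ ≈ (+1.0000, -1.4142); max(|x|,|y|,|x±y|/√2) = 1.7071 > 1.5 ⇒ ∉ W
candidate 6: n = (1, 1, -1, 1) → π⊥ ≈ (+1.0000, +2.4142); max(|x|,|y|,|x±y|/√2) = 2.4142 > 1.5 ⇒ ∉ W
candidate 7: n = (-1, -1, -1, -1) → π⊥ ≈ (-1.0000, -0.4142); max(|x|,|y|,|x±y|/√2) = 1.0000 ≤ 1.5 ⇒ ∈ W

1, 4, 7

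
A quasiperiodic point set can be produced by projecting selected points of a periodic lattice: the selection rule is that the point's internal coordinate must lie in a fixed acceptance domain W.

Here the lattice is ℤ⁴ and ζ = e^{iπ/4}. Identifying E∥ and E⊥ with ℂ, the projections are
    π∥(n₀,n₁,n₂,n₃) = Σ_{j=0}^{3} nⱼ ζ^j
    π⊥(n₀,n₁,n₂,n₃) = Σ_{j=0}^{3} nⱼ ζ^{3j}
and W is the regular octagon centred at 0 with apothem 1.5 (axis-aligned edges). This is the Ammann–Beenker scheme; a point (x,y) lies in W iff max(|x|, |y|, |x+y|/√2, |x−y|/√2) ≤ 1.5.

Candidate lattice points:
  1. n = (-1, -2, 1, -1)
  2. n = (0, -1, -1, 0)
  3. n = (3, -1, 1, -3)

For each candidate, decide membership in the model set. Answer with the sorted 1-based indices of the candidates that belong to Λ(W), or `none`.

Internal map: ζ^{3j} for j=0..3 gives (1,0), (−√2/2,√2/2), (0,−1), (√2/2,√2/2).
candidate 1: n = (-1, -2, 1, -1) → π⊥ ≈ (-0.292893, -3.121320); max(|x|,|y|,|x±y|/√2) = 3.121320 > 1.5 ⇒ ∉ W
candidate 2: n = (0, -1, -1, 0) → π⊥ ≈ (+0.707107, +0.292893); max(|x|,|y|,|x±y|/√2) = 0.707107 ≤ 1.5 ⇒ ∈ W
candidate 3: n = (3, -1, 1, -3) → π⊥ ≈ (+1.585786, -3.828427); max(|x|,|y|,|x±y|/√2) = 3.828427 > 1.5 ⇒ ∉ W

2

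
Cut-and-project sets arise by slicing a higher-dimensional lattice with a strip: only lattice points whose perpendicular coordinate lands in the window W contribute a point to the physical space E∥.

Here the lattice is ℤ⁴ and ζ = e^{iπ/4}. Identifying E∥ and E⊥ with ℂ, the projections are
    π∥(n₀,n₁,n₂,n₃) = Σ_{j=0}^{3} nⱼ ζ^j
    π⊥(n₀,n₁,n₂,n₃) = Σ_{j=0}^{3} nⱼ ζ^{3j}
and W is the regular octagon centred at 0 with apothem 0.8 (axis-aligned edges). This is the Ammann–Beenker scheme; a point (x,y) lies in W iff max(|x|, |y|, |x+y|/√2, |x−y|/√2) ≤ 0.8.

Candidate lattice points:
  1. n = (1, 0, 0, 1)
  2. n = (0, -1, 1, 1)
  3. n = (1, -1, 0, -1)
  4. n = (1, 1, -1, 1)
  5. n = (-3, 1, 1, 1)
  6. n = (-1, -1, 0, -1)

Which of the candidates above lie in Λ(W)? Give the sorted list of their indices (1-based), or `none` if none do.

none

With ζ = e^{iπ/4} the internal vectors are ζ^0,ζ^3,ζ^6,ζ^9.
#1 (1, 0, 0, 1): internal (1.70711, 0.70711); octagon support 1.70711 vs apothem 0.8 → ∉ W
#2 (0, -1, 1, 1): internal (1.41421, -1.00000); octagon support 1.70711 vs apothem 0.8 → ∉ W
#3 (1, -1, 0, -1): internal (1.00000, -1.41421); octagon support 1.70711 vs apothem 0.8 → ∉ W
#4 (1, 1, -1, 1): internal (1.00000, 2.41421); octagon support 2.41421 vs apothem 0.8 → ∉ W
#5 (-3, 1, 1, 1): internal (-3.00000, 0.41421); octagon support 3.00000 vs apothem 0.8 → ∉ W
#6 (-1, -1, 0, -1): internal (-1.00000, -1.41421); octagon support 1.70711 vs apothem 0.8 → ∉ W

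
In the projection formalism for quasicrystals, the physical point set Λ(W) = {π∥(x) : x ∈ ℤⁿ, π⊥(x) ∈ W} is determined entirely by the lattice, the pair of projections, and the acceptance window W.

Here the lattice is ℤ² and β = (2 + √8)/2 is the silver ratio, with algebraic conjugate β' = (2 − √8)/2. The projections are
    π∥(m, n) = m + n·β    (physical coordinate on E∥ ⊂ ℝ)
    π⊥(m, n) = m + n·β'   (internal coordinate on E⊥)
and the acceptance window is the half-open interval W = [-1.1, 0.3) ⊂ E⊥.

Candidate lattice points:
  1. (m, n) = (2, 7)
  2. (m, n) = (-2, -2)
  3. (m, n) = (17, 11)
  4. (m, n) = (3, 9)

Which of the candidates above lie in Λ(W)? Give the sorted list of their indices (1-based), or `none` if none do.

1, 4

β' = (2−√8)/2 ≈ -0.41421.
#1 (2,7): internal coord 2 + (7)·β' = -0.89949; -0.89949 ∈ [-1.1, 0.3) → IN Λ
#2 (-2,-2): internal coord -2 + (-2)·β' = -1.17157; -1.17157 ∉ [-1.1, 0.3) → out
#3 (17,11): internal coord 17 + (11)·β' = +12.44365; +12.44365 ∉ [-1.1, 0.3) → out
#4 (3,9): internal coord 3 + (9)·β' = -0.72792; -0.72792 ∈ [-1.1, 0.3) → IN Λ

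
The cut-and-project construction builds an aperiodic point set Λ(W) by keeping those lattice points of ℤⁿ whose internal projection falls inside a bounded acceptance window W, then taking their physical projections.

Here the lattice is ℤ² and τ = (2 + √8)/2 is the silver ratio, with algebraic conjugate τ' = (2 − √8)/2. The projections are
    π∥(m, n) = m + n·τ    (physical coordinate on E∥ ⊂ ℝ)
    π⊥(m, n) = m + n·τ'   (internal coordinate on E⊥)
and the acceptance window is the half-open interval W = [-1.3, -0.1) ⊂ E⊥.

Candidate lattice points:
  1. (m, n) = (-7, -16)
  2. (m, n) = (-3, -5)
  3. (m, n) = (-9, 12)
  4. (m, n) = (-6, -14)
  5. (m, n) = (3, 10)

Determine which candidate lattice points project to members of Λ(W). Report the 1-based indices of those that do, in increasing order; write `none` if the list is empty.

τ' = (2−√8)/2 ≈ -0.4142.
candidate 1: (m,n)=(-7,-16) → π∥ = -7-16·τ ≈ -45.6274, π⊥ = -7-16·τ' ≈ -0.3726 ∈ [-1.3, -0.1) ⇒ IN Λ
candidate 2: (m,n)=(-3,-5) → π∥ = -3-5·τ ≈ -15.0711, π⊥ = -3-5·τ' ≈ -0.9289 ∈ [-1.3, -0.1) ⇒ IN Λ
candidate 3: (m,n)=(-9,12) → π∥ = -9+12·τ ≈ 19.9706, π⊥ = -9+12·τ' ≈ -13.9706 ∉ [-1.3, -0.1) ⇒ out
candidate 4: (m,n)=(-6,-14) → π∥ = -6-14·τ ≈ -39.7990, π⊥ = -6-14·τ' ≈ -0.2010 ∈ [-1.3, -0.1) ⇒ IN Λ
candidate 5: (m,n)=(3,10) → π∥ = 3+10·τ ≈ 27.1421, π⊥ = 3+10·τ' ≈ -1.1421 ∈ [-1.3, -0.1) ⇒ IN Λ

1, 2, 4, 5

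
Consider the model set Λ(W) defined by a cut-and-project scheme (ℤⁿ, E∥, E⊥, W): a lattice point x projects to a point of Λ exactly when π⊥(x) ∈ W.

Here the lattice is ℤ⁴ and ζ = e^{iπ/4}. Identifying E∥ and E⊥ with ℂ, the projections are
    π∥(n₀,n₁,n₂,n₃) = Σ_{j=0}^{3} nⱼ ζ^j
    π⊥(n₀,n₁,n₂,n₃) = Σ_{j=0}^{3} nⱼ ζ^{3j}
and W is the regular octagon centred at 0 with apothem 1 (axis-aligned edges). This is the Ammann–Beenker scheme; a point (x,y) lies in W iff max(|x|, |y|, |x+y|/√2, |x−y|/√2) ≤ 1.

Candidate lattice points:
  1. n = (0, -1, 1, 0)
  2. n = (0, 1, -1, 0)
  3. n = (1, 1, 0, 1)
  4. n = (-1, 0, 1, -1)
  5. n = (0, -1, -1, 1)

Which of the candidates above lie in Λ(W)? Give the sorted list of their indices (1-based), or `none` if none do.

With ζ = e^{iπ/4} the internal vectors are ζ^0,ζ^3,ζ^6,ζ^9.
#1 (0, -1, 1, 0): internal (0.7071, -1.7071); octagon support 1.7071 vs apothem 1 → ∉ W
#2 (0, 1, -1, 0): internal (-0.7071, 1.7071); octagon support 1.7071 vs apothem 1 → ∉ W
#3 (1, 1, 0, 1): internal (1.0000, 1.4142); octagon support 1.7071 vs apothem 1 → ∉ W
#4 (-1, 0, 1, -1): internal (-1.7071, -1.7071); octagon support 2.4142 vs apothem 1 → ∉ W
#5 (0, -1, -1, 1): internal (1.4142, 1.0000); octagon support 1.7071 vs apothem 1 → ∉ W

none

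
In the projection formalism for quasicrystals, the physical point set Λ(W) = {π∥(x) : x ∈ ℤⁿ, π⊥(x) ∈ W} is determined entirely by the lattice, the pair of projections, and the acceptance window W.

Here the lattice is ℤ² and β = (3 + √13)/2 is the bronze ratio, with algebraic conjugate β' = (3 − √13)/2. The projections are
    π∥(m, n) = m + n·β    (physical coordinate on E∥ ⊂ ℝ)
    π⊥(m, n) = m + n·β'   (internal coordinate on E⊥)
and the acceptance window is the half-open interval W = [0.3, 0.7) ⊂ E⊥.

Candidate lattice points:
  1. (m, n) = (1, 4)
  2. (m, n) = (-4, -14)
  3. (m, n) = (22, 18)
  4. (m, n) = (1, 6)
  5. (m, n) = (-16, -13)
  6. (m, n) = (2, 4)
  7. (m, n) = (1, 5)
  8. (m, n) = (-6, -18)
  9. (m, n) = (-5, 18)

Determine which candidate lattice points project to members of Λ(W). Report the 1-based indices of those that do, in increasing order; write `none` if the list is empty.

Compute β' = (3−√13)/2 = -0.302776, so π⊥(m,n) = m -0.302776·n.
candidate 1: (m,n)=(1,4) → π∥ = 1+4·β ≈ 14.211103, π⊥ = 1+4·β' ≈ -0.211103 ∉ [0.3, 0.7) ⇒ out
candidate 2: (m,n)=(-4,-14) → π∥ = -4-14·β ≈ -50.238859, π⊥ = -4-14·β' ≈ 0.238859 ∉ [0.3, 0.7) ⇒ out
candidate 3: (m,n)=(22,18) → π∥ = 22+18·β ≈ 81.449961, π⊥ = 22+18·β' ≈ 16.550039 ∉ [0.3, 0.7) ⇒ out
candidate 4: (m,n)=(1,6) → π∥ = 1+6·β ≈ 20.816654, π⊥ = 1+6·β' ≈ -0.816654 ∉ [0.3, 0.7) ⇒ out
candidate 5: (m,n)=(-16,-13) → π∥ = -16-13·β ≈ -58.936083, π⊥ = -16-13·β' ≈ -12.063917 ∉ [0.3, 0.7) ⇒ out
candidate 6: (m,n)=(2,4) → π∥ = 2+4·β ≈ 15.211103, π⊥ = 2+4·β' ≈ 0.788897 ∉ [0.3, 0.7) ⇒ out
candidate 7: (m,n)=(1,5) → π∥ = 1+5·β ≈ 17.513878, π⊥ = 1+5·β' ≈ -0.513878 ∉ [0.3, 0.7) ⇒ out
candidate 8: (m,n)=(-6,-18) → π∥ = -6-18·β ≈ -65.449961, π⊥ = -6-18·β' ≈ -0.550039 ∉ [0.3, 0.7) ⇒ out
candidate 9: (m,n)=(-5,18) → π∥ = -5+18·β ≈ 54.449961, π⊥ = -5+18·β' ≈ -10.449961 ∉ [0.3, 0.7) ⇒ out

none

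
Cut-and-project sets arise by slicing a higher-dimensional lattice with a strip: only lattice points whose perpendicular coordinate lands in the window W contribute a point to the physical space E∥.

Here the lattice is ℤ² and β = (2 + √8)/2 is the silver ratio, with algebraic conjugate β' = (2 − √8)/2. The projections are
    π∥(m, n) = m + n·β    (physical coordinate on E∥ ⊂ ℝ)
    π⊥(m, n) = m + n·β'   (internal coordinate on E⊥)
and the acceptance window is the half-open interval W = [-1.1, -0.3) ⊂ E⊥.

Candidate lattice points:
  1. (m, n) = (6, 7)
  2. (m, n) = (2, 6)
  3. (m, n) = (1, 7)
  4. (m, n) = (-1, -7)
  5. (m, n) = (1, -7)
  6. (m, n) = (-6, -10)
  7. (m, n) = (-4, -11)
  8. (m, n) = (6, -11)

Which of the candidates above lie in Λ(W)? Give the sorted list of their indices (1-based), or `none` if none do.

Compute β' = (2−√8)/2 = -0.41421, so π⊥(m,n) = m -0.41421·n.
candidate 1: (m,n)=(6,7) → π∥ = 6+7·β ≈ 22.89949, π⊥ = 6+7·β' ≈ 3.10051 ∉ [-1.1, -0.3) ⇒ out
candidate 2: (m,n)=(2,6) → π∥ = 2+6·β ≈ 16.48528, π⊥ = 2+6·β' ≈ -0.48528 ∈ [-1.1, -0.3) ⇒ IN Λ
candidate 3: (m,n)=(1,7) → π∥ = 1+7·β ≈ 17.89949, π⊥ = 1+7·β' ≈ -1.89949 ∉ [-1.1, -0.3) ⇒ out
candidate 4: (m,n)=(-1,-7) → π∥ = -1-7·β ≈ -17.89949, π⊥ = -1-7·β' ≈ 1.89949 ∉ [-1.1, -0.3) ⇒ out
candidate 5: (m,n)=(1,-7) → π∥ = 1-7·β ≈ -15.89949, π⊥ = 1-7·β' ≈ 3.89949 ∉ [-1.1, -0.3) ⇒ out
candidate 6: (m,n)=(-6,-10) → π∥ = -6-10·β ≈ -30.14214, π⊥ = -6-10·β' ≈ -1.85786 ∉ [-1.1, -0.3) ⇒ out
candidate 7: (m,n)=(-4,-11) → π∥ = -4-11·β ≈ -30.55635, π⊥ = -4-11·β' ≈ 0.55635 ∉ [-1.1, -0.3) ⇒ out
candidate 8: (m,n)=(6,-11) → π∥ = 6-11·β ≈ -20.55635, π⊥ = 6-11·β' ≈ 10.55635 ∉ [-1.1, -0.3) ⇒ out

2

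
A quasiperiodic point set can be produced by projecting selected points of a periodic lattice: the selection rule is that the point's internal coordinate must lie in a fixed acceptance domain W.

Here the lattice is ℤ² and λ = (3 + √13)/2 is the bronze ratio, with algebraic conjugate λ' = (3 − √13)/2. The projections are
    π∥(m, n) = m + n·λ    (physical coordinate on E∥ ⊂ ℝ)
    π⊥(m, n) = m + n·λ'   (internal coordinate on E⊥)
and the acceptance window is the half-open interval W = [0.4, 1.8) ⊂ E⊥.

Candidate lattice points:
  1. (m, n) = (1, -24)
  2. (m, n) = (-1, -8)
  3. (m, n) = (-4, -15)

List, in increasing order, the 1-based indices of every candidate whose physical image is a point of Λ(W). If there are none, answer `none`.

2, 3

Numerically λ ≈ 3.3028 and λ' = −1/λ ≈ -0.3028.
[1] lift (1,-24): star map gives 8.2666; window check 0.4 ≤ 8.2666 < 1.8 is false → out
[2] lift (-1,-8): star map gives 1.4222; window check 0.4 ≤ 1.4222 < 1.8 is true → IN Λ
[3] lift (-4,-15): star map gives 0.5416; window check 0.4 ≤ 0.5416 < 1.8 is true → IN Λ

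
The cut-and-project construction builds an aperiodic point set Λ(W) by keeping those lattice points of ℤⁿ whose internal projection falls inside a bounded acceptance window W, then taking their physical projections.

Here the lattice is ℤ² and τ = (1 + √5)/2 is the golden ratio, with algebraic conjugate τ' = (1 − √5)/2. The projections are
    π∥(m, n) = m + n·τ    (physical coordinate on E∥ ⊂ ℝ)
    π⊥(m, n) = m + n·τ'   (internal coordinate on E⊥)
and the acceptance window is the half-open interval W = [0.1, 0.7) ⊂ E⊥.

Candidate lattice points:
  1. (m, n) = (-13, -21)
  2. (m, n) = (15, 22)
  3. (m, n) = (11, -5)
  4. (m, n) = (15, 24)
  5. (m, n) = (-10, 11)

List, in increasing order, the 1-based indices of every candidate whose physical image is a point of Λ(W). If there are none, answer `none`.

4

Compute τ' = (1−√5)/2 = -0.61803, so π⊥(m,n) = m -0.61803·n.
[1] lift (-13,-21): star map gives -0.02129; window check 0.1 ≤ -0.02129 < 0.7 is false → out
[2] lift (15,22): star map gives 1.40325; window check 0.1 ≤ 1.40325 < 0.7 is false → out
[3] lift (11,-5): star map gives 14.09017; window check 0.1 ≤ 14.09017 < 0.7 is false → out
[4] lift (15,24): star map gives 0.16718; window check 0.1 ≤ 0.16718 < 0.7 is true → IN Λ
[5] lift (-10,11): star map gives -16.79837; window check 0.1 ≤ -16.79837 < 0.7 is false → out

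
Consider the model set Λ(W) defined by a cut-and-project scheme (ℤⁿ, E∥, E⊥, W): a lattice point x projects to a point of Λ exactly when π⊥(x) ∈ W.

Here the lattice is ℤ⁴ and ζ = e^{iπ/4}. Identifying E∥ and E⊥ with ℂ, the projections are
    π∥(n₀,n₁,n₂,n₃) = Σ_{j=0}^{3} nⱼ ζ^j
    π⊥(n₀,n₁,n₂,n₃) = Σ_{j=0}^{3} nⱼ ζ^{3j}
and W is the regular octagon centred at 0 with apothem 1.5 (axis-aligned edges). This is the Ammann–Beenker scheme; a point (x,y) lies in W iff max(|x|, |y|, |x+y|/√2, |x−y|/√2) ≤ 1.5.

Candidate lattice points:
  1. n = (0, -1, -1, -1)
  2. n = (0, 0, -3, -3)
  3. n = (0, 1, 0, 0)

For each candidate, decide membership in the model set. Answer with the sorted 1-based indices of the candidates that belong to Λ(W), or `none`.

1, 3

With ζ = e^{iπ/4} the internal vectors are ζ^0,ζ^3,ζ^6,ζ^9.
candidate 1: n = (0, -1, -1, -1) → π⊥ ≈ (+0.000000, -0.414214); max(|x|,|y|,|x±y|/√2) = 0.414214 ≤ 1.5 ⇒ ∈ W
candidate 2: n = (0, 0, -3, -3) → π⊥ ≈ (-2.121320, +0.878680); max(|x|,|y|,|x±y|/√2) = 2.121320 > 1.5 ⇒ ∉ W
candidate 3: n = (0, 1, 0, 0) → π⊥ ≈ (-0.707107, +0.707107); max(|x|,|y|,|x±y|/√2) = 1.000000 ≤ 1.5 ⇒ ∈ W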